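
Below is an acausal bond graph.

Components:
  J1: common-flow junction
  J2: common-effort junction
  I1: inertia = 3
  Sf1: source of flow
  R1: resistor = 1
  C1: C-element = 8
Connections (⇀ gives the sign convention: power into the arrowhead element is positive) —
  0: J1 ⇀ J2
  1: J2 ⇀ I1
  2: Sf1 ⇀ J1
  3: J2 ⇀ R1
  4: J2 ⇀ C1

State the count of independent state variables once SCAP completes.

β2 stroke→Sf1  (Sf1 fixes flow; stroke at Sf1)
β0 stroke→J1  (1-jn J1 has f-setter on 2)
β1 stroke→I1  (I1 integral (f out))
β4 stroke→J2  (C1: C, integral causality)
β3 stroke→R1  (J2: bond 4 brought effort, rest push out)

2  (C1, I1 all integral)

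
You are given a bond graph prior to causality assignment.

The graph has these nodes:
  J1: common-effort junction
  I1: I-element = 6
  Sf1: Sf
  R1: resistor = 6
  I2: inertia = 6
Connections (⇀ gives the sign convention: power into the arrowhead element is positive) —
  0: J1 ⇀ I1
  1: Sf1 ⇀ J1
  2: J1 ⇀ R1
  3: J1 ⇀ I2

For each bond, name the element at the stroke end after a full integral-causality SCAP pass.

b1 stroke→Sf1  (source Sf1 imposes f)
b0 stroke→I1  (I1: I, integral causality)
b3 stroke→I2  (I2: I, integral causality)
b2 stroke→J1  (only one effort-in slot at J1)

#0 stroke→I1
#1 stroke→Sf1
#2 stroke→J1
#3 stroke→I2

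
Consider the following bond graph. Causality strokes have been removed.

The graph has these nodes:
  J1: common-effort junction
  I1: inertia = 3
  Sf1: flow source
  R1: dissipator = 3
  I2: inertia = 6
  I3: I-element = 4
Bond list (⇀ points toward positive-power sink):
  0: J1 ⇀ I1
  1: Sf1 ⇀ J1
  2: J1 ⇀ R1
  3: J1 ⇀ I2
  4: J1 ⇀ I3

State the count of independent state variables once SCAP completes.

#1 →Sf1  (Sf1 fixes flow; stroke at Sf1)
#0 →I1  (I1: I, integral causality)
#3 →I2  (prefer integral on I2)
#4 →I3  (I3 outputs flow p/I3)
#2 →J1  (J1 needs exactly one e-in)

3  (I1, I2, I3 all integral)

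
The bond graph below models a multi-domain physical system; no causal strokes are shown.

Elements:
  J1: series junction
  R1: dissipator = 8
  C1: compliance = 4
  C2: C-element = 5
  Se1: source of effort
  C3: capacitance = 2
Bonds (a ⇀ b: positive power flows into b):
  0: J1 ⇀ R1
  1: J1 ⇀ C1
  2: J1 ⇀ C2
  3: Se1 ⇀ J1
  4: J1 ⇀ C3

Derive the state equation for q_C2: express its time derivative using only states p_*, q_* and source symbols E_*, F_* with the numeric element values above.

β3 stroke at J1  (Se1 fixes effort; stroke away)
β1 stroke at J1  (C1: C, integral causality)
β2 stroke at J1  (prefer integral on C2)
β4 stroke at J1  (C3: C, integral causality)
β0 stroke at R1  (closing 1-jn rule on J1)

dq_C2/dt = E_Se1/8 - q_C1/32 - q_C2/40 - q_C3/16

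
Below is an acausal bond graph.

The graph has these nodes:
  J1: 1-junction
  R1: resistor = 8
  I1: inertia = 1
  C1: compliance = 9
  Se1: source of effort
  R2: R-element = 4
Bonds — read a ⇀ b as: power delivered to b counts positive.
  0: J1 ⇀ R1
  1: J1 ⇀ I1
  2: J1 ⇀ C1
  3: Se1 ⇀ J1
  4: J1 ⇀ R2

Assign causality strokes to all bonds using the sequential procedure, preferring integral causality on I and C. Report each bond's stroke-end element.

b0 →J1
b1 →I1
b2 →J1
b3 →J1
b4 →J1

#3 stroke→J1  (Se1 fixes effort; stroke away)
#1 stroke→I1  (I1 outputs flow p/I1)
#0 stroke→J1  (1-jn J1 has f-setter on 1)
#2 stroke→J1  (common-f at J1 fixed by 1)
#4 stroke→J1  (common-f at J1 fixed by 1)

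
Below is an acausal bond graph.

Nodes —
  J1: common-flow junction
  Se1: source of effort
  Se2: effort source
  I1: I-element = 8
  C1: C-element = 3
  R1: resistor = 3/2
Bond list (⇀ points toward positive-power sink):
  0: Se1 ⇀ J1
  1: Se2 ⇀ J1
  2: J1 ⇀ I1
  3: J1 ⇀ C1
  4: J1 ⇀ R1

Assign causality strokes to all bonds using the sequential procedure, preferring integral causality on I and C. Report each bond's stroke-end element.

b0 stroke at J1  (Se1 fixes effort; stroke away)
b1 stroke at J1  (Se2 fixes effort; stroke away)
b2 stroke at I1  (I1 outputs flow p/I1)
b3 stroke at J1  (J1: bond 2 brought flow, rest push out)
b4 stroke at J1  (common-f at J1 fixed by 2)

bond 0 |J1
bond 1 |J1
bond 2 |I1
bond 3 |J1
bond 4 |J1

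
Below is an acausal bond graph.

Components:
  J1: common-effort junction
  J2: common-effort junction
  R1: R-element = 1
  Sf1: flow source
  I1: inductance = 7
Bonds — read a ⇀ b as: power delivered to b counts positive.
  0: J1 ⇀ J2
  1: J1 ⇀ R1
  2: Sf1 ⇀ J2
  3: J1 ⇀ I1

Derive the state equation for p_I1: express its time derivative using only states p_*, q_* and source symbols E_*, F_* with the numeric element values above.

dp_I1/dt = F_Sf1 - p_I1/7

b2 stroke at Sf1  (Sf1 (Sf) sets flow on bond)
b0 stroke at J2  (closing 0-jn rule on J2)
b3 stroke at I1  (I1: I, integral causality)
b1 stroke at J1  (J1: last free bond brings effort in)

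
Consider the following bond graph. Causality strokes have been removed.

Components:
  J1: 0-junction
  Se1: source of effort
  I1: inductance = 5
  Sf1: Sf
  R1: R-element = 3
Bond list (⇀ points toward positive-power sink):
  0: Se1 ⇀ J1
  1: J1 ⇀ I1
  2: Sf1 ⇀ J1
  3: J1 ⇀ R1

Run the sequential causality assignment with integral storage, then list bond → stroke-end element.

bond 0 →J1  (source Se1 imposes e)
bond 2 →Sf1  (Sf1: flow source, stroke at near end)
bond 1 →I1  (0-jn J1 has e-setter on 0)
bond 3 →R1  (0-jn J1 has e-setter on 0)

#0 |J1
#1 |I1
#2 |Sf1
#3 |R1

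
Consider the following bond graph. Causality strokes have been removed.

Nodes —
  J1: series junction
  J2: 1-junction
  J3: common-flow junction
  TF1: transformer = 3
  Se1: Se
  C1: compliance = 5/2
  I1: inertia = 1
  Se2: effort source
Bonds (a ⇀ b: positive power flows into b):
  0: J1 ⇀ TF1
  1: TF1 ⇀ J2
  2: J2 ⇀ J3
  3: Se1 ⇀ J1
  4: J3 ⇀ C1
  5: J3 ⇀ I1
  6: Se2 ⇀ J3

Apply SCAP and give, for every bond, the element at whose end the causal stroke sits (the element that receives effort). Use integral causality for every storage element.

b0 →TF1
b1 →J2
b2 →J3
b3 →J1
b4 →J3
b5 →I1
b6 →J3

bond 3 stroke→J1  (Se1 fixes effort; stroke away)
bond 6 stroke→J3  (Se2: effort source, stroke at far end)
bond 0 stroke→TF1  (J1: last free bond brings flow in)
bond 1 stroke→J2  (TF1 one-in-one-out from 0)
bond 2 stroke→J3  (closing 1-jn rule on J2)
bond 4 stroke→J3  (prefer integral on C1)
bond 5 stroke→I1  (closing 1-jn rule on J3)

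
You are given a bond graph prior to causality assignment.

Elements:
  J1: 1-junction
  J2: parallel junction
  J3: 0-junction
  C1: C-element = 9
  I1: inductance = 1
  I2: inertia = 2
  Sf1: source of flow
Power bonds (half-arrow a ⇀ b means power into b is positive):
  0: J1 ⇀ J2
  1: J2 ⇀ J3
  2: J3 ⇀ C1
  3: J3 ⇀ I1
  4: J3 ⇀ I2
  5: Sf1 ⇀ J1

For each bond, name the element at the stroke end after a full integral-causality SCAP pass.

β5 |Sf1  (Sf1: flow source, stroke at near end)
β0 |J1  (J1 flow already set via bond 5)
β1 |J2  (J2: last free bond brings effort in)
β2 |J3  (C1: C, integral causality)
β3 |I1  (0-jn J3 has e-setter on 2)
β4 |I2  (J3 effort already set via bond 2)

#0 |J1
#1 |J2
#2 |J3
#3 |I1
#4 |I2
#5 |Sf1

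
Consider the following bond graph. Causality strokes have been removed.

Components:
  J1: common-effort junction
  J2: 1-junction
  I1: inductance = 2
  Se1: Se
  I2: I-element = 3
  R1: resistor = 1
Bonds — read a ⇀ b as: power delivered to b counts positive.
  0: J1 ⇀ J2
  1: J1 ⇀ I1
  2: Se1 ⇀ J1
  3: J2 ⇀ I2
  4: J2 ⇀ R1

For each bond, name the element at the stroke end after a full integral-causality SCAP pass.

b0 stroke at J2
b1 stroke at I1
b2 stroke at J1
b3 stroke at I2
b4 stroke at J2

bond 2 →J1  (Se1: effort source, stroke at far end)
bond 0 →J2  (J1 effort already set via bond 2)
bond 1 →I1  (common-e at J1 fixed by 2)
bond 3 →I2  (I2: I, integral causality)
bond 4 →J2  (1-jn J2 has f-setter on 3)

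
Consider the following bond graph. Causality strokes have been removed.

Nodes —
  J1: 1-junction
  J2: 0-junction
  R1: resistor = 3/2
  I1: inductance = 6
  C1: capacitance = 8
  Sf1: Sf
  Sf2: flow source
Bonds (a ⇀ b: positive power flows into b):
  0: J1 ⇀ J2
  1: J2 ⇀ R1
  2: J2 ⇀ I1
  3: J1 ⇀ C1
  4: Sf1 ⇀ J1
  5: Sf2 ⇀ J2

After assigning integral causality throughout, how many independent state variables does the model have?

#4 |Sf1  (source Sf1 imposes f)
#5 |Sf2  (Sf2: flow source, stroke at near end)
#0 |J1  (common-f at J1 fixed by 4)
#3 |J1  (common-f at J1 fixed by 4)
#2 |I1  (I1: I, integral causality)
#1 |J2  (only one effort-in slot at J2)

2  (C1, I1 all integral)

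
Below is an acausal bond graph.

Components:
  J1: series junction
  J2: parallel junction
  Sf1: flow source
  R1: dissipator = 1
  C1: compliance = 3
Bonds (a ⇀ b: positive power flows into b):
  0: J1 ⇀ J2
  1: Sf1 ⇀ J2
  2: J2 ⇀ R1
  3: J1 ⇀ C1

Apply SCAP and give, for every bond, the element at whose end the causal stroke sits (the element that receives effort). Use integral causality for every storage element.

β0 |J2
β1 |Sf1
β2 |R1
β3 |J1

#1 stroke→Sf1  (Sf1 fixes flow; stroke at Sf1)
#3 stroke→J1  (prefer integral on C1)
#0 stroke→J2  (only one flow-in slot at J1)
#2 stroke→R1  (common-e at J2 fixed by 0)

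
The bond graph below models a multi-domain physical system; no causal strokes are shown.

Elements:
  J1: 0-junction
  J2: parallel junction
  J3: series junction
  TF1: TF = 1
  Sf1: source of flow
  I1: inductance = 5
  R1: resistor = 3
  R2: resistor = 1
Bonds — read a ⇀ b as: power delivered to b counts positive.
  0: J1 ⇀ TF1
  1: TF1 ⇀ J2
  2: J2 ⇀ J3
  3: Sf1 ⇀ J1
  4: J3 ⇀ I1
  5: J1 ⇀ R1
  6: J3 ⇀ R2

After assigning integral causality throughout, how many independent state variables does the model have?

#3 |Sf1  (source Sf1 imposes f)
#4 |I1  (I1: I, integral causality)
#2 |J3  (J3: bond 4 brought flow, rest push out)
#6 |J3  (J3: bond 4 brought flow, rest push out)
#1 |J2  (only one effort-in slot at J2)
#0 |TF1  (TF1: transformer flips bond 1)
#5 |J1  (J1: last free bond brings effort in)

1  (I1 all integral)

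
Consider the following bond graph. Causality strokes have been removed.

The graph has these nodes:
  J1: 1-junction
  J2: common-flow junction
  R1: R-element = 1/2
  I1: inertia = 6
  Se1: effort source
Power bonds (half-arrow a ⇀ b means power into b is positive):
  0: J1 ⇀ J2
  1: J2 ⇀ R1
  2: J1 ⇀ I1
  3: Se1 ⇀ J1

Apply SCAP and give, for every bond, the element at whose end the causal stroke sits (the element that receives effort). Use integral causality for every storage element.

β0 |J1
β1 |J2
β2 |I1
β3 |J1

#3 →J1  (Se1: effort source, stroke at far end)
#2 →I1  (prefer integral on I1)
#0 →J1  (J1 flow already set via bond 2)
#1 →J2  (J2: bond 0 brought flow, rest push out)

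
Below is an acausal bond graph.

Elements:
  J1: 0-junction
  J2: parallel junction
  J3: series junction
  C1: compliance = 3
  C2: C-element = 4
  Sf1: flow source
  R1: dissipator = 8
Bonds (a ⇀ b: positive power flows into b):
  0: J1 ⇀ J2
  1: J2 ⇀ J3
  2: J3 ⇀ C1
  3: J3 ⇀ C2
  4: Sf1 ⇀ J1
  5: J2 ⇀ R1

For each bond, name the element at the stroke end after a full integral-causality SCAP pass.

β0 stroke at J1
β1 stroke at J2
β2 stroke at J3
β3 stroke at J3
β4 stroke at Sf1
β5 stroke at R1

b4 →Sf1  (Sf1 (Sf) sets flow on bond)
b0 →J1  (closing 0-jn rule on J1)
b2 →J3  (C1 integral (e out))
b3 →J3  (C2 outputs effort q/C2)
b1 →J2  (J3 needs exactly one f-in)
b5 →R1  (common-e at J2 fixed by 1)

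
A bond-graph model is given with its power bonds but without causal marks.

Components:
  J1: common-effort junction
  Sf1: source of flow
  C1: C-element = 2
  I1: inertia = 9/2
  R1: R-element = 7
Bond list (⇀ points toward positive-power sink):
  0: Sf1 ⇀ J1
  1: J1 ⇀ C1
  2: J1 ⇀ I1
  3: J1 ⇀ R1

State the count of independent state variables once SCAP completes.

b0 |Sf1  (Sf1 fixes flow; stroke at Sf1)
b1 |J1  (prefer integral on C1)
b2 |I1  (J1: bond 1 brought effort, rest push out)
b3 |R1  (0-jn J1 has e-setter on 1)

2  (C1, I1 all integral)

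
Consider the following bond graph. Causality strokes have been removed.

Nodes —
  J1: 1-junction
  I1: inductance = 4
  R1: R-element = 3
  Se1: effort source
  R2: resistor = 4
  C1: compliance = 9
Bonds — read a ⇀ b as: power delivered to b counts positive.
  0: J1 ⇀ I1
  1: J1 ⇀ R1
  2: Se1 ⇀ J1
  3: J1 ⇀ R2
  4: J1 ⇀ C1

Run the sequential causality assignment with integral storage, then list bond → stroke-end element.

β2 stroke at J1  (source Se1 imposes e)
β0 stroke at I1  (I1: I, integral causality)
β1 stroke at J1  (J1: bond 0 brought flow, rest push out)
β3 stroke at J1  (J1: bond 0 brought flow, rest push out)
β4 stroke at J1  (1-jn J1 has f-setter on 0)

b0 →I1
b1 →J1
b2 →J1
b3 →J1
b4 →J1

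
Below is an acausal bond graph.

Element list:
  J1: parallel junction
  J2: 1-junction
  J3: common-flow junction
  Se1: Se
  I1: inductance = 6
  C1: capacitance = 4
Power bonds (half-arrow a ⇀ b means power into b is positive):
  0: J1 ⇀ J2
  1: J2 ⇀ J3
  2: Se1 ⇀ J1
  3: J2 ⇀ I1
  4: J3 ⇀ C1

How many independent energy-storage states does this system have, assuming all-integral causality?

#2 →J1  (Se1: effort source, stroke at far end)
#0 →J2  (J1: bond 2 brought effort, rest push out)
#3 →I1  (I1: I, integral causality)
#1 →J2  (J2 flow already set via bond 3)
#4 →J3  (J3: bond 1 brought flow, rest push out)

2  (C1, I1 all integral)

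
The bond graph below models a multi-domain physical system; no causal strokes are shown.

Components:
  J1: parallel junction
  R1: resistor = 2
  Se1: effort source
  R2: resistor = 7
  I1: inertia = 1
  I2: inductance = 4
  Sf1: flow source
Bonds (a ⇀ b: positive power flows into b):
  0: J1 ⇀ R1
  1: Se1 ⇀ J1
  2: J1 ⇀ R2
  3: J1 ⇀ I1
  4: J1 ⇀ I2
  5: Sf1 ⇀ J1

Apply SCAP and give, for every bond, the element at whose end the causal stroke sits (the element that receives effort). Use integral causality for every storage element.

#1 →J1  (source Se1 imposes e)
#5 →Sf1  (Sf1 (Sf) sets flow on bond)
#0 →R1  (common-e at J1 fixed by 1)
#2 →R2  (J1: bond 1 brought effort, rest push out)
#3 →I1  (common-e at J1 fixed by 1)
#4 →I2  (J1: bond 1 brought effort, rest push out)

#0 |R1
#1 |J1
#2 |R2
#3 |I1
#4 |I2
#5 |Sf1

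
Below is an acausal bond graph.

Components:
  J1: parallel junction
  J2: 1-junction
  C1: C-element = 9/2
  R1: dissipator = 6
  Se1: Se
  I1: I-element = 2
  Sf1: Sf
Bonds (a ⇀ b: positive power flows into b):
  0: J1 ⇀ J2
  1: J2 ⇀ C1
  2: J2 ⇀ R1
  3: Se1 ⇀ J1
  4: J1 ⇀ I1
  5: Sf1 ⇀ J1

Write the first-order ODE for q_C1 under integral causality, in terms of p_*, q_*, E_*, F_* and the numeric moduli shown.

dq_C1/dt = E_Se1/6 - q_C1/27

β3 |J1  (Se1 (Se) sets effort on bond)
β5 |Sf1  (Sf1: flow source, stroke at near end)
β0 |J2  (J1: bond 3 brought effort, rest push out)
β4 |I1  (J1 effort already set via bond 3)
β1 |J2  (prefer integral on C1)
β2 |R1  (closing 1-jn rule on J2)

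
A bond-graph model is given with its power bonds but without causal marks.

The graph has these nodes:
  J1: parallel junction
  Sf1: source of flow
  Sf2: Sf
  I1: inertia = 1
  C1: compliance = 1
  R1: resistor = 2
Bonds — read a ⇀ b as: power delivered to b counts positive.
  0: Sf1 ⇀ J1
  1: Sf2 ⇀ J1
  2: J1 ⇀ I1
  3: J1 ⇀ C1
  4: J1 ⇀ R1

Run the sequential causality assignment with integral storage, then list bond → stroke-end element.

#0 stroke at Sf1
#1 stroke at Sf2
#2 stroke at I1
#3 stroke at J1
#4 stroke at R1

#0 stroke at Sf1  (Sf1 (Sf) sets flow on bond)
#1 stroke at Sf2  (source Sf2 imposes f)
#2 stroke at I1  (I1 integral (f out))
#3 stroke at J1  (C1 outputs effort q/C1)
#4 stroke at R1  (common-e at J1 fixed by 3)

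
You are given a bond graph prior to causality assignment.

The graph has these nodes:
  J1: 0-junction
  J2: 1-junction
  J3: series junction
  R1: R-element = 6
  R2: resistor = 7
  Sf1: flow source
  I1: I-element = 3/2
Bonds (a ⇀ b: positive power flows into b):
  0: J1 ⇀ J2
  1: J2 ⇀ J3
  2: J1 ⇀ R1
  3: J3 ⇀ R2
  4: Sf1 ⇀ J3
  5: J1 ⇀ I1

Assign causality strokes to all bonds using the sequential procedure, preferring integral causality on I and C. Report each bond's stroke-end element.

bond 0 stroke→J2
bond 1 stroke→J3
bond 2 stroke→J1
bond 3 stroke→J3
bond 4 stroke→Sf1
bond 5 stroke→I1

b4 stroke→Sf1  (Sf1 fixes flow; stroke at Sf1)
b1 stroke→J3  (J3 flow already set via bond 4)
b3 stroke→J3  (common-f at J3 fixed by 4)
b0 stroke→J2  (J2: bond 1 brought flow, rest push out)
b5 stroke→I1  (prefer integral on I1)
b2 stroke→J1  (J1: last free bond brings effort in)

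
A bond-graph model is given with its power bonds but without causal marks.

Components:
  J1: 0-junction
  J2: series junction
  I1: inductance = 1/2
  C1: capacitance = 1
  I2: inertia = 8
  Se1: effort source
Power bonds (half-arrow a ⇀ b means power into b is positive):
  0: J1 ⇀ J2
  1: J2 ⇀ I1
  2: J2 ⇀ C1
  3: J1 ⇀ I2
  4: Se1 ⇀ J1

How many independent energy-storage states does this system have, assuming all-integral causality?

β4 stroke at J1  (Se1: effort source, stroke at far end)
β0 stroke at J2  (J1 effort already set via bond 4)
β3 stroke at I2  (common-e at J1 fixed by 4)
β1 stroke at I1  (I1 outputs flow p/I1)
β2 stroke at J2  (1-jn J2 has f-setter on 1)

3  (C1, I1, I2 all integral)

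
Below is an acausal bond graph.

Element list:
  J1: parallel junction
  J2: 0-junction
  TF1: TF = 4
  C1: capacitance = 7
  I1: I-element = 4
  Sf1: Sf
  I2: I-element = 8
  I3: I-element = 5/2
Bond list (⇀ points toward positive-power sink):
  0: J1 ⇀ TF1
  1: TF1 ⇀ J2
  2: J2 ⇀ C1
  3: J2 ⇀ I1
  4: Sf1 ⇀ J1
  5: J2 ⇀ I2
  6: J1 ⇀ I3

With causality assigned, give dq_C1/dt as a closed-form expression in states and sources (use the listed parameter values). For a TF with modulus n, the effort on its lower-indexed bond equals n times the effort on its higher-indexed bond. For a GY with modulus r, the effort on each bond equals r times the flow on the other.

dq_C1/dt = 4*F_Sf1 - p_I1/4 - p_I2/8 - 8*p_I3/5

b4 →Sf1  (source Sf1 imposes f)
b2 →J2  (C1 integral (e out))
b1 →TF1  (common-e at J2 fixed by 2)
b3 →I1  (common-e at J2 fixed by 2)
b5 →I2  (J2: bond 2 brought effort, rest push out)
b0 →J1  (TF TF1: opposite of bond 1)
b6 →I3  (0-jn J1 has e-setter on 0)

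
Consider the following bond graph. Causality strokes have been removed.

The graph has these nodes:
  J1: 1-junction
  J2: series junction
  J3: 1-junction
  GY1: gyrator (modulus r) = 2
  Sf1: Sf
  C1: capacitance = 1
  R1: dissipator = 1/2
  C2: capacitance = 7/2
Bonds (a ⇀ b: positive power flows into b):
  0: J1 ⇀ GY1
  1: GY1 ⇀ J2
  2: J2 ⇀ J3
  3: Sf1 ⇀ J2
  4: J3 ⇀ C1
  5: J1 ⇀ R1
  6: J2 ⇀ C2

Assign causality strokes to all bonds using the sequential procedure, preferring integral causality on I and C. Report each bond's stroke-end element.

β0 stroke at J1
β1 stroke at J2
β2 stroke at J2
β3 stroke at Sf1
β4 stroke at J3
β5 stroke at R1
β6 stroke at J2

bond 3 |Sf1  (Sf1 fixes flow; stroke at Sf1)
bond 1 |J2  (J2 flow already set via bond 3)
bond 2 |J2  (J2 flow already set via bond 3)
bond 6 |J2  (1-jn J2 has f-setter on 3)
bond 4 |J3  (1-jn J3 has f-setter on 2)
bond 0 |J1  (GY1: gyrator matches bond 1)
bond 5 |R1  (J1 needs exactly one f-in)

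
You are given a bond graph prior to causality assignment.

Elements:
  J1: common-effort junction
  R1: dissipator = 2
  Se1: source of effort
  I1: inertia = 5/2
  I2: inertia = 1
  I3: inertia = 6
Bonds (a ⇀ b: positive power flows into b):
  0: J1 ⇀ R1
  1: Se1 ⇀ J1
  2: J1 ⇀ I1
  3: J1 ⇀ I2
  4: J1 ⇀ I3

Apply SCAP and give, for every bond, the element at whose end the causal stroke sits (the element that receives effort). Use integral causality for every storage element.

#1 →J1  (Se1 (Se) sets effort on bond)
#0 →R1  (0-jn J1 has e-setter on 1)
#2 →I1  (0-jn J1 has e-setter on 1)
#3 →I2  (J1 effort already set via bond 1)
#4 →I3  (J1: bond 1 brought effort, rest push out)

β0 stroke→R1
β1 stroke→J1
β2 stroke→I1
β3 stroke→I2
β4 stroke→I3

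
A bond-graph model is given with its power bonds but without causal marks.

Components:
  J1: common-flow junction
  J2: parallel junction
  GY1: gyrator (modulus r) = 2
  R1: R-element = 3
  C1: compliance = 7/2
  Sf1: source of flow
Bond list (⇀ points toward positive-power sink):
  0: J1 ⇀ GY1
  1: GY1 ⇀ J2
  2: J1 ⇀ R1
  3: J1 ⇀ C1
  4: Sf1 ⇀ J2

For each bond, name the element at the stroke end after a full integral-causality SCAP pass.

β0 stroke→J1
β1 stroke→J2
β2 stroke→R1
β3 stroke→J1
β4 stroke→Sf1

b4 stroke→Sf1  (Sf1 fixes flow; stroke at Sf1)
b1 stroke→J2  (only one effort-in slot at J2)
b0 stroke→J1  (GY1 both-in/both-out from 1)
b3 stroke→J1  (prefer integral on C1)
b2 stroke→R1  (only one flow-in slot at J1)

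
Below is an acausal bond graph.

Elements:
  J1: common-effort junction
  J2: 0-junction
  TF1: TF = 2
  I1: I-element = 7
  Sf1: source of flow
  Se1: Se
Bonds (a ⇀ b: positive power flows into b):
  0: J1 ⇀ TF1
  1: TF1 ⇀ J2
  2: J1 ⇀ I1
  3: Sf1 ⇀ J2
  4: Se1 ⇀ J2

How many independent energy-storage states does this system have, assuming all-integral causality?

bond 3 |Sf1  (Sf1: flow source, stroke at near end)
bond 4 |J2  (Se1: effort source, stroke at far end)
bond 1 |TF1  (common-e at J2 fixed by 4)
bond 0 |J1  (through TF1, causality passes straight; one stroke at TF1)
bond 2 |I1  (J1 effort already set via bond 0)

1  (I1 all integral)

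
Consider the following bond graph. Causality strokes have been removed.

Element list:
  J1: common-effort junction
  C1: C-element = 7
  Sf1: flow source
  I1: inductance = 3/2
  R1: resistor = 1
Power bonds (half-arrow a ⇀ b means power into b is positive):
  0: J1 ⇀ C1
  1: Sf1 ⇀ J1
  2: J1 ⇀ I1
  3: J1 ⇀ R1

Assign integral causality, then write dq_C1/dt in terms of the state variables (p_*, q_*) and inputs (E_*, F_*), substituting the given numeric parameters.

dq_C1/dt = F_Sf1 - 2*p_I1/3 - q_C1/7

#1 |Sf1  (Sf1 fixes flow; stroke at Sf1)
#0 |J1  (prefer integral on C1)
#2 |I1  (common-e at J1 fixed by 0)
#3 |R1  (J1: bond 0 brought effort, rest push out)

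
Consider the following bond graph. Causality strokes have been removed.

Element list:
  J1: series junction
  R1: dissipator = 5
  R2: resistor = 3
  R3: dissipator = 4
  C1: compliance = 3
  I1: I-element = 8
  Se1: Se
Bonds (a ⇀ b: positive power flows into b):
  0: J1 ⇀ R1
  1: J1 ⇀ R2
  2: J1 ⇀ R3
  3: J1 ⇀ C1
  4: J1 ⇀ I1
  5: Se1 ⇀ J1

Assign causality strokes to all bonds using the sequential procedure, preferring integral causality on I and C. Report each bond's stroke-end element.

bond 0 →J1
bond 1 →J1
bond 2 →J1
bond 3 →J1
bond 4 →I1
bond 5 →J1

β5 |J1  (Se1 fixes effort; stroke away)
β3 |J1  (C1 outputs effort q/C1)
β4 |I1  (prefer integral on I1)
β0 |J1  (1-jn J1 has f-setter on 4)
β1 |J1  (J1: bond 4 brought flow, rest push out)
β2 |J1  (J1 flow already set via bond 4)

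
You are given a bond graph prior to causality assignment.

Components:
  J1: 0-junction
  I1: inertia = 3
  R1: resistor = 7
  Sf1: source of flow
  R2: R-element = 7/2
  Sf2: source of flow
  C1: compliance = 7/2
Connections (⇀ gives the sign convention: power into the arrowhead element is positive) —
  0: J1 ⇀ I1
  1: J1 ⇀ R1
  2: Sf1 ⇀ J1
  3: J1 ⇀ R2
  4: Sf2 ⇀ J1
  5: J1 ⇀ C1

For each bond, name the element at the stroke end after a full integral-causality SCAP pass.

bond 2 →Sf1  (Sf1 fixes flow; stroke at Sf1)
bond 4 →Sf2  (Sf2 (Sf) sets flow on bond)
bond 0 →I1  (I1: I, integral causality)
bond 5 →J1  (C1 integral (e out))
bond 1 →R1  (common-e at J1 fixed by 5)
bond 3 →R2  (J1 effort already set via bond 5)

β0 |I1
β1 |R1
β2 |Sf1
β3 |R2
β4 |Sf2
β5 |J1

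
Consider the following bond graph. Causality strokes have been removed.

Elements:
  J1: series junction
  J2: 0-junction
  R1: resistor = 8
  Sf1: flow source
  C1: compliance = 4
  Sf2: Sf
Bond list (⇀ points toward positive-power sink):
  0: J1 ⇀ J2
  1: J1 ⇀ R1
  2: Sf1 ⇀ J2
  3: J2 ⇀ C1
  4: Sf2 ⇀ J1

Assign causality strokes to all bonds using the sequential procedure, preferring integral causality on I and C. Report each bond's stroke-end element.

b2 stroke at Sf1  (Sf1: flow source, stroke at near end)
b4 stroke at Sf2  (Sf2 fixes flow; stroke at Sf2)
b0 stroke at J1  (J1 flow already set via bond 4)
b1 stroke at J1  (J1: bond 4 brought flow, rest push out)
b3 stroke at J2  (J2: last free bond brings effort in)

β0 stroke→J1
β1 stroke→J1
β2 stroke→Sf1
β3 stroke→J2
β4 stroke→Sf2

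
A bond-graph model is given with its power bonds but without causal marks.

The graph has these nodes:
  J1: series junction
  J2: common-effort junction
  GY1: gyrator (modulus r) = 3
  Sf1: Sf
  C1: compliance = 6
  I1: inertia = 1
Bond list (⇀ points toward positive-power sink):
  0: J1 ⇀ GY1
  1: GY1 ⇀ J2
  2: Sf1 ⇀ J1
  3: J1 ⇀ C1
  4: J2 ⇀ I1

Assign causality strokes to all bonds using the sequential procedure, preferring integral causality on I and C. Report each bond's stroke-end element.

β2 stroke→Sf1  (Sf1 fixes flow; stroke at Sf1)
β0 stroke→J1  (common-f at J1 fixed by 2)
β3 stroke→J1  (J1 flow already set via bond 2)
β1 stroke→J2  (through GY1, causality inverts; strokes same side of GY1)
β4 stroke→I1  (J2: bond 1 brought effort, rest push out)

β0 →J1
β1 →J2
β2 →Sf1
β3 →J1
β4 →I1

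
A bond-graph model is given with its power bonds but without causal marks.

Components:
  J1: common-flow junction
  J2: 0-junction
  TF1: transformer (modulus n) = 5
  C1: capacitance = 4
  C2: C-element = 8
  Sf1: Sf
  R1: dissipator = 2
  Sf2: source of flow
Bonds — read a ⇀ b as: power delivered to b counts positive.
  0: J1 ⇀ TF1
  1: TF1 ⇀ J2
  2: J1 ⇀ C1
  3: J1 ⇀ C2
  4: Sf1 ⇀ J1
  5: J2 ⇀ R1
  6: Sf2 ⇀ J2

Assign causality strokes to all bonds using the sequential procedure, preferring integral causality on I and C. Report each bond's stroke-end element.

β4 stroke at Sf1  (Sf1 fixes flow; stroke at Sf1)
β6 stroke at Sf2  (Sf2: flow source, stroke at near end)
β0 stroke at J1  (common-f at J1 fixed by 4)
β2 stroke at J1  (common-f at J1 fixed by 4)
β3 stroke at J1  (common-f at J1 fixed by 4)
β1 stroke at TF1  (TF1: transformer flips bond 0)
β5 stroke at J2  (closing 0-jn rule on J2)

#0 stroke→J1
#1 stroke→TF1
#2 stroke→J1
#3 stroke→J1
#4 stroke→Sf1
#5 stroke→J2
#6 stroke→Sf2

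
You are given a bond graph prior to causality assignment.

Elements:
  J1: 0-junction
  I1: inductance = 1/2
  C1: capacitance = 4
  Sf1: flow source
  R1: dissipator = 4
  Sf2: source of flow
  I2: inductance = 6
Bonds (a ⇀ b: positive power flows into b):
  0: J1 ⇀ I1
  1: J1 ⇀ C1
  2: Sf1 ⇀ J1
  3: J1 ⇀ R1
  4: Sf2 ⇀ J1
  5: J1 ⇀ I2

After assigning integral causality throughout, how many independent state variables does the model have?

3  (C1, I1, I2 all integral)

bond 2 →Sf1  (Sf1 fixes flow; stroke at Sf1)
bond 4 →Sf2  (source Sf2 imposes f)
bond 0 →I1  (prefer integral on I1)
bond 1 →J1  (prefer integral on C1)
bond 3 →R1  (J1 effort already set via bond 1)
bond 5 →I2  (J1 effort already set via bond 1)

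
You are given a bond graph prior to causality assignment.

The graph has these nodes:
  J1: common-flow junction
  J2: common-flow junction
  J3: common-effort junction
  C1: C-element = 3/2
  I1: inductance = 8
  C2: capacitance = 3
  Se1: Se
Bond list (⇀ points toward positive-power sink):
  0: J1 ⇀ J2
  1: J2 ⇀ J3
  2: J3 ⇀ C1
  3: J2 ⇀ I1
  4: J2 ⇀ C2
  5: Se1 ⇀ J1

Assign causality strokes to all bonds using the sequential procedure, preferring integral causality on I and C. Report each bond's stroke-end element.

β0 →J2
β1 →J2
β2 →J3
β3 →I1
β4 →J2
β5 →J1

β5 stroke→J1  (Se1: effort source, stroke at far end)
β0 stroke→J2  (J1 needs exactly one f-in)
β2 stroke→J3  (C1 integral (e out))
β1 stroke→J2  (0-jn J3 has e-setter on 2)
β3 stroke→I1  (prefer integral on I1)
β4 stroke→J2  (J2: bond 3 brought flow, rest push out)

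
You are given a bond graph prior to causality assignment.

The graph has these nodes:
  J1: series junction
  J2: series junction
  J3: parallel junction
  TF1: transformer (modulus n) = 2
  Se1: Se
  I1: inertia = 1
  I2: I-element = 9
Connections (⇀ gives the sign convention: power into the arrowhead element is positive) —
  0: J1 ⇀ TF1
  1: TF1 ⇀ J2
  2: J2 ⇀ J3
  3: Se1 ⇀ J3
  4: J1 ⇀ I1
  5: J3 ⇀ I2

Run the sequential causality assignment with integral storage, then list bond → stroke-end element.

#3 stroke at J3  (source Se1 imposes e)
#2 stroke at J2  (J3: bond 3 brought effort, rest push out)
#5 stroke at I2  (J3: bond 3 brought effort, rest push out)
#1 stroke at TF1  (closing 1-jn rule on J2)
#0 stroke at J1  (TF TF1: opposite of bond 1)
#4 stroke at I1  (J1: last free bond brings flow in)

b0 |J1
b1 |TF1
b2 |J2
b3 |J3
b4 |I1
b5 |I2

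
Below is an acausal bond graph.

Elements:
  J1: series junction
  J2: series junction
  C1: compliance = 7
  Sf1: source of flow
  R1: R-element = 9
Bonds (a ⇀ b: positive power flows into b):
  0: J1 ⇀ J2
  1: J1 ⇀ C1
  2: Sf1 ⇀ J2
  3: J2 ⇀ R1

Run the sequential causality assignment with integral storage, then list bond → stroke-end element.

β2 stroke→Sf1  (Sf1 (Sf) sets flow on bond)
β0 stroke→J2  (common-f at J2 fixed by 2)
β3 stroke→J2  (1-jn J2 has f-setter on 2)
β1 stroke→J1  (J1: bond 0 brought flow, rest push out)

#0 stroke at J2
#1 stroke at J1
#2 stroke at Sf1
#3 stroke at J2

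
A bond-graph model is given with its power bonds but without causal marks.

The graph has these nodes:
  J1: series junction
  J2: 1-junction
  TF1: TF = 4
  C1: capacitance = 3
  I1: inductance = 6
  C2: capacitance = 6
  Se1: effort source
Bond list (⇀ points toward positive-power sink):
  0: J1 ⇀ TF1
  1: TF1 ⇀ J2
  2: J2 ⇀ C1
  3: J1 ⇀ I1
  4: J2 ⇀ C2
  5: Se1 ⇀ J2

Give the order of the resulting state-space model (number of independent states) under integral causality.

bond 5 |J2  (source Se1 imposes e)
bond 2 |J2  (C1 integral (e out))
bond 3 |I1  (I1 outputs flow p/I1)
bond 0 |J1  (J1: bond 3 brought flow, rest push out)
bond 1 |TF1  (through TF1, causality passes straight; one stroke at TF1)
bond 4 |J2  (1-jn J2 has f-setter on 1)

3  (C1, C2, I1 all integral)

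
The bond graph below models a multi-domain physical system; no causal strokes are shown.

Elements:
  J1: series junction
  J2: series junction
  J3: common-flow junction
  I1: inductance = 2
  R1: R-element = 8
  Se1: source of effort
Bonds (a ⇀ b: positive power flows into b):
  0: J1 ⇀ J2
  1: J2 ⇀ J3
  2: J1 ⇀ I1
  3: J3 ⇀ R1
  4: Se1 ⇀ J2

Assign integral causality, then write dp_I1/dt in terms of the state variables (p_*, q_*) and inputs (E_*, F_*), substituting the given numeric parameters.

dp_I1/dt = E_Se1 - 4*p_I1

bond 4 |J2  (source Se1 imposes e)
bond 2 |I1  (I1 integral (f out))
bond 0 |J1  (J1 flow already set via bond 2)
bond 1 |J2  (J2 flow already set via bond 0)
bond 3 |J3  (J3: bond 1 brought flow, rest push out)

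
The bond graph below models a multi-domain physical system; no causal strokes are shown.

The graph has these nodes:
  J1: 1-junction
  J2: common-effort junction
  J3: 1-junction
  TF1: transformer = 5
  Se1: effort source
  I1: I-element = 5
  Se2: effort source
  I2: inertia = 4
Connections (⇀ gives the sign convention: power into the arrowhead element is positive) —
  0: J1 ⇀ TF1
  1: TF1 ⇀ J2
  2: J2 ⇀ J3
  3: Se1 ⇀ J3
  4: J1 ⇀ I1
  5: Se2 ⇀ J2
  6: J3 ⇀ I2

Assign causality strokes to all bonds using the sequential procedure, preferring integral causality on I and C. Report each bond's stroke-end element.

b3 →J3  (Se1 (Se) sets effort on bond)
b5 →J2  (Se2 fixes effort; stroke away)
b1 →TF1  (common-e at J2 fixed by 5)
b2 →J3  (common-e at J2 fixed by 5)
b6 →I2  (only one flow-in slot at J3)
b0 →J1  (TF TF1: opposite of bond 1)
b4 →I1  (closing 1-jn rule on J1)

β0 stroke→J1
β1 stroke→TF1
β2 stroke→J3
β3 stroke→J3
β4 stroke→I1
β5 stroke→J2
β6 stroke→I2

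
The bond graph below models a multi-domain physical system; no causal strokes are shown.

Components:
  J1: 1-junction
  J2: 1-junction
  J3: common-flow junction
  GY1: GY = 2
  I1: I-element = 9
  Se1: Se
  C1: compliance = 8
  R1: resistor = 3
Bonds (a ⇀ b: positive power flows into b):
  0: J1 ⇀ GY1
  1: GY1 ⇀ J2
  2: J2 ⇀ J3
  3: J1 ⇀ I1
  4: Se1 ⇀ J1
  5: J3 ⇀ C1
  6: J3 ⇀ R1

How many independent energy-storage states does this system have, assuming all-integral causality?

2  (C1, I1 all integral)

#4 →J1  (Se1 (Se) sets effort on bond)
#3 →I1  (I1: I, integral causality)
#0 →J1  (1-jn J1 has f-setter on 3)
#1 →J2  (GY1 both-in/both-out from 0)
#2 →J3  (J2 needs exactly one f-in)
#5 →J3  (C1 outputs effort q/C1)
#6 →R1  (J3 needs exactly one f-in)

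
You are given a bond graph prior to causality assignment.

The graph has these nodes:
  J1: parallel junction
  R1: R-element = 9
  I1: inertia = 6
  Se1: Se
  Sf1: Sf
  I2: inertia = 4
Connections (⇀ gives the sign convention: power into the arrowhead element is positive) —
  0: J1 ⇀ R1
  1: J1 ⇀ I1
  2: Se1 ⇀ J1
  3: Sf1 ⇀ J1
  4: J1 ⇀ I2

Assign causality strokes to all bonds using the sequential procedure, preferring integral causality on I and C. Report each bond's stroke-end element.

b0 →R1
b1 →I1
b2 →J1
b3 →Sf1
b4 →I2

β2 stroke→J1  (Se1: effort source, stroke at far end)
β3 stroke→Sf1  (Sf1 fixes flow; stroke at Sf1)
β0 stroke→R1  (0-jn J1 has e-setter on 2)
β1 stroke→I1  (common-e at J1 fixed by 2)
β4 stroke→I2  (common-e at J1 fixed by 2)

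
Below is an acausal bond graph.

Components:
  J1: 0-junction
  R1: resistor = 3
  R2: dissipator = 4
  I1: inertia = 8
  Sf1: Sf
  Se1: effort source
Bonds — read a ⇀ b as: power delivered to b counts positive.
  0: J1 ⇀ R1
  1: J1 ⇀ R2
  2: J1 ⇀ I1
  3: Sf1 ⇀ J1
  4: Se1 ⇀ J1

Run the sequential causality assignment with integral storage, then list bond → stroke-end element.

bond 3 →Sf1  (Sf1 (Sf) sets flow on bond)
bond 4 →J1  (Se1 fixes effort; stroke away)
bond 0 →R1  (J1: bond 4 brought effort, rest push out)
bond 1 →R2  (J1: bond 4 brought effort, rest push out)
bond 2 →I1  (0-jn J1 has e-setter on 4)

#0 stroke at R1
#1 stroke at R2
#2 stroke at I1
#3 stroke at Sf1
#4 stroke at J1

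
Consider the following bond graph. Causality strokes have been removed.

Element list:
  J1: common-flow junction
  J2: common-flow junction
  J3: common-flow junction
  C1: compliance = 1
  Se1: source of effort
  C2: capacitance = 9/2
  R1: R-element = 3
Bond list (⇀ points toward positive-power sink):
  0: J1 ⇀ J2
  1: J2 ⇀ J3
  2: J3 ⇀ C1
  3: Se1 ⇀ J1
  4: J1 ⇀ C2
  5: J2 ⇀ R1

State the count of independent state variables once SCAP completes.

2  (C1, C2 all integral)

#3 →J1  (Se1: effort source, stroke at far end)
#2 →J3  (prefer integral on C1)
#1 →J2  (only one flow-in slot at J3)
#4 →J1  (C2 outputs effort q/C2)
#0 →J2  (closing 1-jn rule on J1)
#5 →R1  (J2: last free bond brings flow in)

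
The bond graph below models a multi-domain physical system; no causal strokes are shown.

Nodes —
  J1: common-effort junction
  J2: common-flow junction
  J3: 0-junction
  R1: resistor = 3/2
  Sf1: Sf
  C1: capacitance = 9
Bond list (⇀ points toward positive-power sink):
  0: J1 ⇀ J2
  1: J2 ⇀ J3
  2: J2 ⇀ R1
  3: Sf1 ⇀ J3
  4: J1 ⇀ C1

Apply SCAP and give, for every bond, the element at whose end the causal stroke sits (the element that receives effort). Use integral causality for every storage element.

#0 |J2
#1 |J3
#2 |J2
#3 |Sf1
#4 |J1

β3 stroke→Sf1  (Sf1 (Sf) sets flow on bond)
β1 stroke→J3  (closing 0-jn rule on J3)
β0 stroke→J2  (J2: bond 1 brought flow, rest push out)
β2 stroke→J2  (J2 flow already set via bond 1)
β4 stroke→J1  (closing 0-jn rule on J1)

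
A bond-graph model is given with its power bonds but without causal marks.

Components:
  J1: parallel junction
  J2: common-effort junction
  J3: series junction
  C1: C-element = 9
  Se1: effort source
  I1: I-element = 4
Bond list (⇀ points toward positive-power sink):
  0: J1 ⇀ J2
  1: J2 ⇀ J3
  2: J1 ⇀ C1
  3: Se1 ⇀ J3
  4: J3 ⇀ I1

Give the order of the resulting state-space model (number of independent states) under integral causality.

2  (C1, I1 all integral)

bond 3 stroke→J3  (source Se1 imposes e)
bond 2 stroke→J1  (prefer integral on C1)
bond 0 stroke→J2  (0-jn J1 has e-setter on 2)
bond 1 stroke→J3  (0-jn J2 has e-setter on 0)
bond 4 stroke→I1  (closing 1-jn rule on J3)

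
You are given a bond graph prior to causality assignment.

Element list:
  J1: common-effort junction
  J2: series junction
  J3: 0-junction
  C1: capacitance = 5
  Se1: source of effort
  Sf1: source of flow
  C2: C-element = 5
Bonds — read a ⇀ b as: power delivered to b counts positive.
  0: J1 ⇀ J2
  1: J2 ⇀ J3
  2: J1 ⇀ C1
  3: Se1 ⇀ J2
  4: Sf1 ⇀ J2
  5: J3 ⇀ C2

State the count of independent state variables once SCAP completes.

#3 stroke→J2  (Se1 (Se) sets effort on bond)
#4 stroke→Sf1  (source Sf1 imposes f)
#0 stroke→J2  (common-f at J2 fixed by 4)
#1 stroke→J2  (J2 flow already set via bond 4)
#5 stroke→J3  (closing 0-jn rule on J3)
#2 stroke→J1  (J1: last free bond brings effort in)

2  (C1, C2 all integral)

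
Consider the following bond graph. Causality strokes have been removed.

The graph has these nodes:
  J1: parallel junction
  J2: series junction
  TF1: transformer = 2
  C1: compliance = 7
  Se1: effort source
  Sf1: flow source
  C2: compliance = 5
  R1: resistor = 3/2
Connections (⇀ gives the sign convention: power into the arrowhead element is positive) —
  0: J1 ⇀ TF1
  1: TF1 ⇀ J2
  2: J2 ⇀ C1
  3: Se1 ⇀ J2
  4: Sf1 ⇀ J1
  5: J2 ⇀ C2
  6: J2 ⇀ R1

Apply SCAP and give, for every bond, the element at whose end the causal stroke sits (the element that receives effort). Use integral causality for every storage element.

b0 stroke at J1
b1 stroke at TF1
b2 stroke at J2
b3 stroke at J2
b4 stroke at Sf1
b5 stroke at J2
b6 stroke at J2

#3 →J2  (Se1 fixes effort; stroke away)
#4 →Sf1  (Sf1 (Sf) sets flow on bond)
#0 →J1  (only one effort-in slot at J1)
#1 →TF1  (through TF1, causality passes straight; one stroke at TF1)
#2 →J2  (J2: bond 1 brought flow, rest push out)
#5 →J2  (common-f at J2 fixed by 1)
#6 →J2  (1-jn J2 has f-setter on 1)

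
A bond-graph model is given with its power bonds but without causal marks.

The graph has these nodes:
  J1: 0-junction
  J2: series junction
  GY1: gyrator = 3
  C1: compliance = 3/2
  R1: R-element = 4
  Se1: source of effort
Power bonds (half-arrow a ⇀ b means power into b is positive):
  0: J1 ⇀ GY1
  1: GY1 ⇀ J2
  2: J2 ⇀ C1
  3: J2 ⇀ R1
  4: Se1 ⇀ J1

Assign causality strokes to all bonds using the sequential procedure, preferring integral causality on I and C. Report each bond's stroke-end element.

β4 stroke at J1  (Se1: effort source, stroke at far end)
β0 stroke at GY1  (0-jn J1 has e-setter on 4)
β1 stroke at GY1  (through GY1, causality inverts; strokes same side of GY1)
β2 stroke at J2  (J2 flow already set via bond 1)
β3 stroke at J2  (J2: bond 1 brought flow, rest push out)

bond 0 →GY1
bond 1 →GY1
bond 2 →J2
bond 3 →J2
bond 4 →J1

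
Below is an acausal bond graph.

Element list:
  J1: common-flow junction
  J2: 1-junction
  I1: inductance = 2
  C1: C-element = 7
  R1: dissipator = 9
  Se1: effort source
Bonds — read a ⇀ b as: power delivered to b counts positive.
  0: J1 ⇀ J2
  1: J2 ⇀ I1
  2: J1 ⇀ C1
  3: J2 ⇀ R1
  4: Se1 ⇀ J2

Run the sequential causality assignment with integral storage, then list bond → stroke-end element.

β0 stroke→J2
β1 stroke→I1
β2 stroke→J1
β3 stroke→J2
β4 stroke→J2

bond 4 →J2  (Se1 (Se) sets effort on bond)
bond 1 →I1  (prefer integral on I1)
bond 0 →J2  (1-jn J2 has f-setter on 1)
bond 3 →J2  (common-f at J2 fixed by 1)
bond 2 →J1  (J1 flow already set via bond 0)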